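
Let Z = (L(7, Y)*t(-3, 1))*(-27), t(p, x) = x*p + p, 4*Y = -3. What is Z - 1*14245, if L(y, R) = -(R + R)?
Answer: -14002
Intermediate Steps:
Y = -¾ (Y = (¼)*(-3) = -¾ ≈ -0.75000)
L(y, R) = -2*R
t(p, x) = p + p*x (t(p, x) = p*x + p = p + p*x)
Z = 243 (Z = ((-2*(-¾))*(-3*(1 + 1)))*(-27) = (3*(-3*2)/2)*(-27) = ((3/2)*(-6))*(-27) = -9*(-27) = 243)
Z - 1*14245 = 243 - 1*14245 = 243 - 14245 = -14002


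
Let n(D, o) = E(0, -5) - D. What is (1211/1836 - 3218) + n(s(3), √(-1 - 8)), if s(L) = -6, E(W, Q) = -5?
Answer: -5905201/1836 ≈ -3216.3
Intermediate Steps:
n(D, o) = -5 - D
(1211/1836 - 3218) + n(s(3), √(-1 - 8)) = (1211/1836 - 3218) + (-5 - 1*(-6)) = (1211*(1/1836) - 3218) + (-5 + 6) = (1211/1836 - 3218) + 1 = -5907037/1836 + 1 = -5905201/1836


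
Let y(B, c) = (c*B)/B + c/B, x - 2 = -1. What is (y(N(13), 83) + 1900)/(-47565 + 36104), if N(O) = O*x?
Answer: -25862/148993 ≈ -0.17358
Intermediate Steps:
x = 1 (x = 2 - 1 = 1)
N(O) = O (N(O) = O*1 = O)
y(B, c) = c + c/B (y(B, c) = (B*c)/B + c/B = c + c/B)
(y(N(13), 83) + 1900)/(-47565 + 36104) = ((83 + 83/13) + 1900)/(-47565 + 36104) = ((83 + 83*(1/13)) + 1900)/(-11461) = ((83 + 83/13) + 1900)*(-1/11461) = (1162/13 + 1900)*(-1/11461) = (25862/13)*(-1/11461) = -25862/148993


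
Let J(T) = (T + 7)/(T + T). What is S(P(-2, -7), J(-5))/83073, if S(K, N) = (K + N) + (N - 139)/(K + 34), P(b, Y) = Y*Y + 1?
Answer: 337/581511 ≈ 0.00057952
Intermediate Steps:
P(b, Y) = 1 + Y² (P(b, Y) = Y² + 1 = 1 + Y²)
J(T) = (7 + T)/(2*T) (J(T) = (7 + T)/((2*T)) = (7 + T)*(1/(2*T)) = (7 + T)/(2*T))
S(K, N) = K + N + (-139 + N)/(34 + K) (S(K, N) = (K + N) + (-139 + N)/(34 + K) = K + N + (-139 + N)/(34 + K))
S(P(-2, -7), J(-5))/83073 = ((-139 + (1 + (-7)²)² + 34*(1 + (-7)²) + 35*((½)*(7 - 5)/(-5)) + (1 + (-7)²)*((½)*(7 - 5)/(-5)))/(34 + (1 + (-7)²)))/83073 = ((-139 + (1 + 49)² + 34*(1 + 49) + 35*((½)*(-⅕)*2) + (1 + 49)*((½)*(-⅕)*2))/(34 + (1 + 49)))*(1/83073) = ((-139 + 50² + 34*50 + 35*(-⅕) + 50*(-⅕))/(34 + 50))*(1/83073) = ((-139 + 2500 + 1700 - 7 - 10)/84)*(1/83073) = ((1/84)*4044)*(1/83073) = (337/7)*(1/83073) = 337/581511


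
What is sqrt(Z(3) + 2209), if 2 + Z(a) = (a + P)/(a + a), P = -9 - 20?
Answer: 4*sqrt(1239)/3 ≈ 46.933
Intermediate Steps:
P = -29
Z(a) = -2 + (-29 + a)/(2*a) (Z(a) = -2 + (a - 29)/(a + a) = -2 + (-29 + a)/((2*a)) = -2 + (-29 + a)*(1/(2*a)) = -2 + (-29 + a)/(2*a))
sqrt(Z(3) + 2209) = sqrt((1/2)*(-29 - 3*3)/3 + 2209) = sqrt((1/2)*(1/3)*(-29 - 9) + 2209) = sqrt((1/2)*(1/3)*(-38) + 2209) = sqrt(-19/3 + 2209) = sqrt(6608/3) = 4*sqrt(1239)/3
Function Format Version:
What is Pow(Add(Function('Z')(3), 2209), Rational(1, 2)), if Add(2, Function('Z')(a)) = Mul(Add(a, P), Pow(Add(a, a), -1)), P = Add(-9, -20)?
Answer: Mul(Rational(4, 3), Pow(1239, Rational(1, 2))) ≈ 46.933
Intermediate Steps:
P = -29
Function('Z')(a) = Add(-2, Mul(Rational(1, 2), Pow(a, -1), Add(-29, a))) (Function('Z')(a) = Add(-2, Mul(Add(a, -29), Pow(Add(a, a), -1))) = Add(-2, Mul(Add(-29, a), Pow(Mul(2, a), -1))) = Add(-2, Mul(Add(-29, a), Mul(Rational(1, 2), Pow(a, -1)))) = Add(-2, Mul(Rational(1, 2), Pow(a, -1), Add(-29, a))))
Pow(Add(Function('Z')(3), 2209), Rational(1, 2)) = Pow(Add(Mul(Rational(1, 2), Pow(3, -1), Add(-29, Mul(-3, 3))), 2209), Rational(1, 2)) = Pow(Add(Mul(Rational(1, 2), Rational(1, 3), Add(-29, -9)), 2209), Rational(1, 2)) = Pow(Add(Mul(Rational(1, 2), Rational(1, 3), -38), 2209), Rational(1, 2)) = Pow(Add(Rational(-19, 3), 2209), Rational(1, 2)) = Pow(Rational(6608, 3), Rational(1, 2)) = Mul(Rational(4, 3), Pow(1239, Rational(1, 2)))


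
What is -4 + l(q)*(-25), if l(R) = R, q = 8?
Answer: -204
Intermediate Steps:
-4 + l(q)*(-25) = -4 + 8*(-25) = -4 - 200 = -204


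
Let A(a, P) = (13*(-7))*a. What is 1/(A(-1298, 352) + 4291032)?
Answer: 1/4409150 ≈ 2.2680e-7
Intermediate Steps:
A(a, P) = -91*a
1/(A(-1298, 352) + 4291032) = 1/(-91*(-1298) + 4291032) = 1/(118118 + 4291032) = 1/4409150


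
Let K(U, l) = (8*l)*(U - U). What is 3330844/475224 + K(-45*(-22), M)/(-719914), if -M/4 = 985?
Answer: 832711/118806 ≈ 7.0090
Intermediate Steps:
M = -3940 (M = -4*985 = -3940)
K(U, l) = 0 (K(U, l) = (8*l)*0 = 0)
3330844/475224 + K(-45*(-22), M)/(-719914) = 3330844/475224 + 0/(-719914) = 3330844*(1/475224) + 0*(-1/719914) = 832711/118806 + 0 = 832711/118806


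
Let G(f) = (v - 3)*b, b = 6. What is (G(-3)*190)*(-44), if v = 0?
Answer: 150480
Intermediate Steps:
G(f) = -18 (G(f) = (0 - 3)*6 = -3*6 = -18)
(G(-3)*190)*(-44) = -18*190*(-44) = -3420*(-44) = 150480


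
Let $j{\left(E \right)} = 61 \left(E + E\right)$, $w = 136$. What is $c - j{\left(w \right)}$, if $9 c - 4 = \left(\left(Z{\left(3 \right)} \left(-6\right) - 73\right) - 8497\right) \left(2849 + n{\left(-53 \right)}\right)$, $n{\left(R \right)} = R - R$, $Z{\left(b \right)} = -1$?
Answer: $- \frac{8182720}{3} \approx -2.7276 \cdot 10^{6}$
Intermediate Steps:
$j{\left(E \right)} = 122 E$ ($j{\left(E \right)} = 61 \cdot 2 E = 122 E$)
$n{\left(R \right)} = 0$
$c = - \frac{8132944}{3}$ ($c = \frac{4}{9} + \frac{\left(\left(\left(-1\right) \left(-6\right) - 73\right) - 8497\right) \left(2849 + 0\right)}{9} = \frac{4}{9} + \frac{\left(\left(6 - 73\right) - 8497\right) 2849}{9} = \frac{4}{9} + \frac{\left(-67 - 8497\right) 2849}{9} = \frac{4}{9} + \frac{\left(-8564\right) 2849}{9} = \frac{4}{9} + \frac{1}{9} \left(-24398836\right) = \frac{4}{9} - \frac{24398836}{9} = - \frac{8132944}{3} \approx -2.711 \cdot 10^{6}$)
$c - j{\left(w \right)} = - \frac{8132944}{3} - 122 \cdot 136 = - \frac{8132944}{3} - 16592 = - \frac{8182720}{3}$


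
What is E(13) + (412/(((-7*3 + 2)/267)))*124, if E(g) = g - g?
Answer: -13640496/19 ≈ -7.1792e+5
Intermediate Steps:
E(g) = 0
E(13) + (412/(((-7*3 + 2)/267)))*124 = 0 + (412/(((-7*3 + 2)/267)))*124 = 0 + (412/(((-21 + 2)*(1/267))))*124 = 0 + (412/((-19*1/267)))*124 = 0 + (412/(-19/267))*124 = 0 + (412*(-267/19))*124 = 0 - 110004/19*124 = 0 - 13640496/19 = -13640496/19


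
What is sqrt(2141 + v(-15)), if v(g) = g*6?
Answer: sqrt(2051) ≈ 45.288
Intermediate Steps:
v(g) = 6*g
sqrt(2141 + v(-15)) = sqrt(2141 + 6*(-15)) = sqrt(2141 - 90) = sqrt(2051)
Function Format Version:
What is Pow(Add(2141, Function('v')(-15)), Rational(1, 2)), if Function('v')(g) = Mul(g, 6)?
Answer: Pow(2051, Rational(1, 2)) ≈ 45.288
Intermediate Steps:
Function('v')(g) = Mul(6, g)
Pow(Add(2141, Function('v')(-15)), Rational(1, 2)) = Pow(Add(2141, Mul(6, -15)), Rational(1, 2)) = Pow(Add(2141, -90), Rational(1, 2)) = Pow(2051, Rational(1, 2))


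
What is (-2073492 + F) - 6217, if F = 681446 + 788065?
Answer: -610198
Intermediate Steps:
F = 1469511
(-2073492 + F) - 6217 = (-2073492 + 1469511) - 6217 = -603981 - 6217 = -610198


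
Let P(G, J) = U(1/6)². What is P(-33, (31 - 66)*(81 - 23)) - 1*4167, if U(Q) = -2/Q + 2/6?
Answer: -36278/9 ≈ -4030.9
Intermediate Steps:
U(Q) = ⅓ - 2/Q (U(Q) = -2/Q + 2*(⅙) = -2/Q + ⅓ = ⅓ - 2/Q)
P(G, J) = 1225/9 (P(G, J) = ((-6 + 1/6)/(3*(1/6)))² = ((-6 + ⅙)/(3*(⅙)))² = ((⅓)*6*(-35/6))² = (-35/3)² = 1225/9)
P(-33, (31 - 66)*(81 - 23)) - 1*4167 = 1225/9 - 1*4167 = 1225/9 - 4167 = -36278/9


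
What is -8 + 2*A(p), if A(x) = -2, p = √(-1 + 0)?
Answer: -12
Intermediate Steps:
p = I (p = √(-1) = I ≈ 1.0*I)
-8 + 2*A(p) = -8 + 2*(-2) = -8 - 4 = -12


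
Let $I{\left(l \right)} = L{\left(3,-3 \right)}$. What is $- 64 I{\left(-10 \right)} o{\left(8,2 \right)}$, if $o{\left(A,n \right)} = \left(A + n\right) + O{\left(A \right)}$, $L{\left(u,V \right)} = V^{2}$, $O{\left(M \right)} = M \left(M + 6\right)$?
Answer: $-70272$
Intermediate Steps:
$O{\left(M \right)} = M \left(6 + M\right)$
$o{\left(A,n \right)} = A + n + A \left(6 + A\right)$ ($o{\left(A,n \right)} = \left(A + n\right) + A \left(6 + A\right) = A + n + A \left(6 + A\right)$)
$I{\left(l \right)} = 9$ ($I{\left(l \right)} = \left(-3\right)^{2} = 9$)
$- 64 I{\left(-10 \right)} o{\left(8,2 \right)} = \left(-64\right) 9 \left(8 + 2 + 8 \left(6 + 8\right)\right) = - 576 \left(8 + 2 + 8 \cdot 14\right) = - 576 \left(8 + 2 + 112\right) = \left(-576\right) 122 = -70272$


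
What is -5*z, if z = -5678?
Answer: 28390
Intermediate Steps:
-5*z = -5*(-5678) = 28390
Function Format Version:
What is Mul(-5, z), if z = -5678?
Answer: 28390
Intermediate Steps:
Mul(-5, z) = Mul(-5, -5678) = 28390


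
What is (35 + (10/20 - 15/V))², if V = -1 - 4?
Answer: 5929/4 ≈ 1482.3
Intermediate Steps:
V = -5
(35 + (10/20 - 15/V))² = (35 + (10/20 - 15/(-5)))² = (35 + (10*(1/20) - 15*(-⅕)))² = (35 + (½ + 3))² = (35 + 7/2)² = (77/2)² = 5929/4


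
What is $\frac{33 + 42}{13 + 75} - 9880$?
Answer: $- \frac{869365}{88} \approx -9879.1$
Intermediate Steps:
$\frac{33 + 42}{13 + 75} - 9880 = \frac{75}{88} - 9880 = - \frac{869365}{88}$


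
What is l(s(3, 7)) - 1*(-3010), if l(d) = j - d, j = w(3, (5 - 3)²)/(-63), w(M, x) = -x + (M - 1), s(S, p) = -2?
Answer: 189758/63 ≈ 3012.0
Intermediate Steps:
w(M, x) = -1 + M - x (w(M, x) = -x + (-1 + M) = -1 + M - x)
j = 2/63 (j = (-1 + 3 - (5 - 3)²)/(-63) = (-1 + 3 - 1*2²)*(-1/63) = (-1 + 3 - 1*4)*(-1/63) = (-1 + 3 - 4)*(-1/63) = -2*(-1/63) = 2/63 ≈ 0.031746)
l(d) = 2/63 - d
l(s(3, 7)) - 1*(-3010) = (2/63 - 1*(-2)) - 1*(-3010) = (2/63 + 2) + 3010 = 128/63 + 3010 = 189758/63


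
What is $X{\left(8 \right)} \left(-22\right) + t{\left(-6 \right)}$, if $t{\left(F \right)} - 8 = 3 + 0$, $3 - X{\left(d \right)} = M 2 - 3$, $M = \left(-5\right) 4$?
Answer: $-1001$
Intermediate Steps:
$M = -20$
$X{\left(d \right)} = 46$ ($X{\left(d \right)} = 3 - \left(\left(-20\right) 2 - 3\right) = 3 - \left(-40 - 3\right) = 3 - -43 = 3 + 43 = 46$)
$t{\left(F \right)} = 11$ ($t{\left(F \right)} = 8 + \left(3 + 0\right) = 8 + 3 = 11$)
$X{\left(8 \right)} \left(-22\right) + t{\left(-6 \right)} = 46 \left(-22\right) + 11 = -1012 + 11 = -1001$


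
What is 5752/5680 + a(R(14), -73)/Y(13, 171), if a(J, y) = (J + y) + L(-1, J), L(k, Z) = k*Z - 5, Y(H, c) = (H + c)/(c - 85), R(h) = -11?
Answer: -289399/8165 ≈ -35.444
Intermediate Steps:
Y(H, c) = (H + c)/(-85 + c)
L(k, Z) = -5 + Z*k (L(k, Z) = Z*k - 5 = -5 + Z*k)
a(J, y) = -5 + y (a(J, y) = (J + y) + (-5 + J*(-1)) = (J + y) + (-5 - J) = -5 + y)
5752/5680 + a(R(14), -73)/Y(13, 171) = 5752/5680 + (-5 - 73)/(((13 + 171)/(-85 + 171))) = 5752*(1/5680) - 78/(184/86) = 719/710 - 78/((1/86)*184) = 719/710 - 78/92/43 = 719/710 - 78*43/92 = 719/710 - 1677/46 = -289399/8165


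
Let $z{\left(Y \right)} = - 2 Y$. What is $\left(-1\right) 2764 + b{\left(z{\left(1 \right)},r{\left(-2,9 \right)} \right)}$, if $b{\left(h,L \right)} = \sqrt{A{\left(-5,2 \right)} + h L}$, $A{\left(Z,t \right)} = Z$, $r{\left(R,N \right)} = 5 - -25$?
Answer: $-2764 + i \sqrt{65} \approx -2764.0 + 8.0623 i$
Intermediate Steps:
$r{\left(R,N \right)} = 30$ ($r{\left(R,N \right)} = 5 + 25 = 30$)
$b{\left(h,L \right)} = \sqrt{-5 + L h}$ ($b{\left(h,L \right)} = \sqrt{-5 + h L} = \sqrt{-5 + L h}$)
$\left(-1\right) 2764 + b{\left(z{\left(1 \right)},r{\left(-2,9 \right)} \right)} = \left(-1\right) 2764 + \sqrt{-5 + 30 \left(\left(-2\right) 1\right)} = -2764 + \sqrt{-5 + 30 \left(-2\right)} = -2764 + \sqrt{-5 - 60} = -2764 + \sqrt{-65} = -2764 + i \sqrt{65}$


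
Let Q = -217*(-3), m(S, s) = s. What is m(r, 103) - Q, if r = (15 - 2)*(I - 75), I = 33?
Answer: -548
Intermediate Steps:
r = -546 (r = (15 - 2)*(33 - 75) = 13*(-42) = -546)
Q = 651
m(r, 103) - Q = 103 - 1*651 = 103 - 651 = -548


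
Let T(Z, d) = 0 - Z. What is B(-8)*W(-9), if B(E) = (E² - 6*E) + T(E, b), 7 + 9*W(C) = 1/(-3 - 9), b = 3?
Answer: -850/9 ≈ -94.444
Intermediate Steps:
W(C) = -85/108 (W(C) = -7/9 + 1/(9*(-3 - 9)) = -7/9 + (⅑)/(-12) = -7/9 + (⅑)*(-1/12) = -7/9 - 1/108 = -85/108)
T(Z, d) = -Z
B(E) = E² - 7*E (B(E) = (E² - 6*E) - E = E² - 7*E)
B(-8)*W(-9) = -8*(-7 - 8)*(-85/108) = -8*(-15)*(-85/108) = 120*(-85/108) = -850/9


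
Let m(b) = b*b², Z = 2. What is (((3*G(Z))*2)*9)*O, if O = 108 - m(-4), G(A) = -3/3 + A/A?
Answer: 0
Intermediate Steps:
G(A) = 0 (G(A) = -3*⅓ + 1 = -1 + 1 = 0)
m(b) = b³
O = 172 (O = 108 - 1*(-4)³ = 108 - 1*(-64) = 108 + 64 = 172)
(((3*G(Z))*2)*9)*O = (((3*0)*2)*9)*172 = ((0*2)*9)*172 = (0*9)*172 = 0*172 = 0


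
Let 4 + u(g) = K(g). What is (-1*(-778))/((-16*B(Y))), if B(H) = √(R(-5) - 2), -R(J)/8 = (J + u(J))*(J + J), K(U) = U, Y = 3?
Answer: 389*I*√1122/8976 ≈ 1.4517*I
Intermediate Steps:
u(g) = -4 + g
R(J) = -16*J*(-4 + 2*J) (R(J) = -8*(J + (-4 + J))*(J + J) = -8*(-4 + 2*J)*2*J = -16*J*(-4 + 2*J))
B(H) = I*√1122 (B(H) = √(32*(-5)*(2 - 1*(-5)) - 2) = √(32*(-5)*(2 + 5) - 2) = √(32*(-5)*7 - 2) = √(-1120 - 2) = √(-1122) = I*√1122)
(-1*(-778))/((-16*B(Y))) = (-1*(-778))/((-16*I*√1122)) = 778/((-16*I*√1122)) = 778*(I*√1122/17952) = 389*I*√1122/8976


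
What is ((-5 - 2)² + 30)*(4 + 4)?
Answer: 632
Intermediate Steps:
((-5 - 2)² + 30)*(4 + 4) = ((-7)² + 30)*8 = (49 + 30)*8 = 79*8 = 632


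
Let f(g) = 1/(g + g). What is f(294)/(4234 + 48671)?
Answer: 1/31108140 ≈ 3.2146e-8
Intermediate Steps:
f(g) = 1/(2*g)
f(294)/(4234 + 48671) = ((½)/294)/(4234 + 48671) = ((½)*(1/294))/52905 = (1/588)*(1/52905) = 1/31108140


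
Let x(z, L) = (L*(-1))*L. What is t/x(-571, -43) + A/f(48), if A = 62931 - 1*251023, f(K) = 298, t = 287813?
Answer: -216775191/275501 ≈ -786.84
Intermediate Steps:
x(z, L) = -L² (x(z, L) = (-L)*L = -L²)
A = -188092 (A = 62931 - 251023 = -188092)
t/x(-571, -43) + A/f(48) = 287813/((-1*(-43)²)) - 188092/298 = 287813/((-1*1849)) - 188092*1/298 = 287813/(-1849) - 94046/149 = 287813*(-1/1849) - 94046/149 = -287813/1849 - 94046/149 = -216775191/275501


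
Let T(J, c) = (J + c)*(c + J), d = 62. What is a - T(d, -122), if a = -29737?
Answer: -33337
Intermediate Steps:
T(J, c) = (J + c)² (T(J, c) = (J + c)*(J + c) = (J + c)²)
a - T(d, -122) = -29737 - (62 - 122)² = -29737 - 1*(-60)² = -29737 - 1*3600 = -29737 - 3600 = -33337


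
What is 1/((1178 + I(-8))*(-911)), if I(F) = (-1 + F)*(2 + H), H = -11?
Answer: -1/1146949 ≈ -8.7188e-7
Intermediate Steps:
I(F) = 9 - 9*F (I(F) = (-1 + F)*(2 - 11) = (-1 + F)*(-9) = 9 - 9*F)
1/((1178 + I(-8))*(-911)) = 1/((1178 + (9 - 9*(-8)))*(-911)) = 1/((1178 + (9 + 72))*(-911)) = 1/((1178 + 81)*(-911)) = 1/(1259*(-911)) = 1/(-1146949) = -1/1146949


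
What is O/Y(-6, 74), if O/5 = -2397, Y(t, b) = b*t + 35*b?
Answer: -11985/2146 ≈ -5.5848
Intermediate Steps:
Y(t, b) = 35*b + b*t
O = -11985 (O = 5*(-2397) = -11985)
O/Y(-6, 74) = -11985*1/(74*(35 - 6)) = -11985/(74*29) = -11985/2146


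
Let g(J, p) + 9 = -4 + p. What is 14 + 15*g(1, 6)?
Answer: -91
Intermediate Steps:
g(J, p) = -13 + p (g(J, p) = -9 + (-4 + p) = -13 + p)
14 + 15*g(1, 6) = 14 + 15*(-13 + 6) = 14 + 15*(-7) = 14 - 105 = -91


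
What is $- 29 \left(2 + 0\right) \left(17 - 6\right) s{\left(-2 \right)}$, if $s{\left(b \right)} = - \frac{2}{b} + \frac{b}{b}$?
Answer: $-1276$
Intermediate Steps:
$s{\left(b \right)} = 1 - \frac{2}{b}$ ($s{\left(b \right)} = - \frac{2}{b} + 1 = 1 - \frac{2}{b}$)
$- 29 \left(2 + 0\right) \left(17 - 6\right) s{\left(-2 \right)} = - 29 \left(2 + 0\right) \left(17 - 6\right) \frac{-2 - 2}{-2} = - 29 \cdot 2 \cdot 11 \left(\left(- \frac{1}{2}\right) \left(-4\right)\right) = \left(-29\right) 22 \cdot 2 = \left(-638\right) 2 = -1276$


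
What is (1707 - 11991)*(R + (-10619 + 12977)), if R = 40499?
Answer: -440741388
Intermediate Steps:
(1707 - 11991)*(R + (-10619 + 12977)) = (1707 - 11991)*(40499 + (-10619 + 12977)) = -10284*(40499 + 2358) = -10284*42857 = -440741388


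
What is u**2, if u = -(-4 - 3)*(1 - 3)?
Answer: 196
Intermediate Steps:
u = -14 (u = -(-7)*(-2) = -1*14 = -14)
u**2 = (-14)**2 = 196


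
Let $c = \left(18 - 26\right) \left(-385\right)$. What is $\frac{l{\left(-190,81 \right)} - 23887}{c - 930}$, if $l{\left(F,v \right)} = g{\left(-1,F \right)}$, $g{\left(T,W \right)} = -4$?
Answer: $- \frac{23891}{2150} \approx -11.112$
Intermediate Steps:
$l{\left(F,v \right)} = -4$
$c = 3080$ ($c = \left(18 - 26\right) \left(-385\right) = \left(-8\right) \left(-385\right) = 3080$)
$\frac{l{\left(-190,81 \right)} - 23887}{c - 930} = \frac{-4 - 23887}{3080 - 930} = - \frac{23891}{2150}$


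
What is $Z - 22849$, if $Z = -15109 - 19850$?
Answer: $-57808$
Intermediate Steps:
$Z = -34959$ ($Z = -15109 - 19850 = -34959$)
$Z - 22849 = -34959 - 22849 = -57808$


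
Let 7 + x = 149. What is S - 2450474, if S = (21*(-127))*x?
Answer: -2829188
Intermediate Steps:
x = 142 (x = -7 + 149 = 142)
S = -378714 (S = (21*(-127))*142 = -2667*142 = -378714)
S - 2450474 = -378714 - 2450474 = -2829188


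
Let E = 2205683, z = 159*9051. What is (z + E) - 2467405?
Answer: 1177387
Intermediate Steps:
z = 1439109
(z + E) - 2467405 = (1439109 + 2205683) - 2467405 = 3644792 - 2467405 = 1177387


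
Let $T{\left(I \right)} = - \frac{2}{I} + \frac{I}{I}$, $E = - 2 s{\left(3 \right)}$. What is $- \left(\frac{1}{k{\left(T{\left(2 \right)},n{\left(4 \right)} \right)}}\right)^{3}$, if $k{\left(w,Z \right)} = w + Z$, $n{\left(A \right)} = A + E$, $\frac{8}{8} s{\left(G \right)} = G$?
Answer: $\frac{1}{8} \approx 0.125$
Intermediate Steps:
$s{\left(G \right)} = G$
$E = -6$ ($E = \left(-2\right) 3 = -6$)
$T{\left(I \right)} = 1 - \frac{2}{I}$ ($T{\left(I \right)} = - \frac{2}{I} + 1 = 1 - \frac{2}{I}$)
$n{\left(A \right)} = -6 + A$ ($n{\left(A \right)} = A - 6 = -6 + A$)
$k{\left(w,Z \right)} = Z + w$
$- \left(\frac{1}{k{\left(T{\left(2 \right)},n{\left(4 \right)} \right)}}\right)^{3} = - \left(\frac{1}{\left(-6 + 4\right) + \frac{-2 + 2}{2}}\right)^{3} = - \left(\frac{1}{-2 + \frac{1}{2} \cdot 0}\right)^{3} = - \left(\frac{1}{-2 + 0}\right)^{3} = - \left(\frac{1}{-2}\right)^{3} = - \left(- \frac{1}{2}\right)^{3} = \left(-1\right) \left(- \frac{1}{8}\right) = \frac{1}{8}$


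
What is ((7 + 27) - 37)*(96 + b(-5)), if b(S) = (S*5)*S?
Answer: -663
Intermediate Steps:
b(S) = 5*S² (b(S) = (5*S)*S = 5*S²)
((7 + 27) - 37)*(96 + b(-5)) = ((7 + 27) - 37)*(96 + 5*(-5)²) = (34 - 37)*(96 + 5*25) = -3*(96 + 125) = -3*221 = -663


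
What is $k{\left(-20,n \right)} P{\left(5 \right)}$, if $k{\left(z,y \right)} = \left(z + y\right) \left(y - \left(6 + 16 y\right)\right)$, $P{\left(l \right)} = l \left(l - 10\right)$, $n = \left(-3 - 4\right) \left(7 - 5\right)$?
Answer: $173400$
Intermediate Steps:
$n = -14$ ($n = \left(-7\right) 2 = -14$)
$P{\left(l \right)} = l \left(-10 + l\right)$
$k{\left(z,y \right)} = \left(-6 - 15 y\right) \left(y + z\right)$ ($k{\left(z,y \right)} = \left(y + z\right) \left(y - \left(6 + 16 y\right)\right) = \left(y + z\right) \left(-6 - 15 y\right) = \left(-6 - 15 y\right) \left(y + z\right)$)
$k{\left(-20,n \right)} P{\left(5 \right)} = \left(- 15 \left(-14\right)^{2} - -84 - -120 - \left(-210\right) \left(-20\right)\right) 5 \left(-10 + 5\right) = \left(\left(-15\right) 196 + 84 + 120 - 4200\right) 5 \left(-5\right) = \left(-2940 + 84 + 120 - 4200\right) \left(-25\right) = \left(-6936\right) \left(-25\right) = 173400$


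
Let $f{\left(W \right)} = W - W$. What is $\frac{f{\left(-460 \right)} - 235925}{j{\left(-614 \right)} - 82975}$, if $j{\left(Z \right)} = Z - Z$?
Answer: $\frac{9437}{3319} \approx 2.8433$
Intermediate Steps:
$j{\left(Z \right)} = 0$
$f{\left(W \right)} = 0$
$\frac{f{\left(-460 \right)} - 235925}{j{\left(-614 \right)} - 82975} = \frac{0 - 235925}{0 - 82975} = - \frac{235925}{-82975} = \left(-235925\right) \left(- \frac{1}{82975}\right) = \frac{9437}{3319}$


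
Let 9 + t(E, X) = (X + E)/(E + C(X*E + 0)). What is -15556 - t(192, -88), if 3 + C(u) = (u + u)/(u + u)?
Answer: -1477017/95 ≈ -15548.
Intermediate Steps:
C(u) = -2 (C(u) = -3 + (u + u)/(u + u) = -3 + (2*u)/((2*u)) = -3 + (2*u)*(1/(2*u)) = -3 + 1 = -2)
t(E, X) = -9 + (E + X)/(-2 + E) (t(E, X) = -9 + (X + E)/(E - 2) = -9 + (E + X)/(-2 + E))
-15556 - t(192, -88) = -15556 - (18 - 88 - 8*192)/(-2 + 192) = -15556 - (18 - 88 - 1536)/190 = -15556 - (-1606)/190 = -15556 - 1*(-803/95) = -15556 + 803/95 = -1477017/95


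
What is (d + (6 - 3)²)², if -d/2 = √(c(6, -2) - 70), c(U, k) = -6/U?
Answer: (9 - 2*I*√71)² ≈ -203.0 - 303.34*I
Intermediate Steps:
d = -2*I*√71 (d = -2*√(-6/6 - 70) = -2*√(-6*⅙ - 70) = -2*√(-1 - 70) = -2*I*√71 ≈ -16.852*I)
(d + (6 - 3)²)² = (-2*I*√71 + (6 - 3)²)² = (-2*I*√71 + 3²)² = (-2*I*√71 + 9)² = (9 - 2*I*√71)²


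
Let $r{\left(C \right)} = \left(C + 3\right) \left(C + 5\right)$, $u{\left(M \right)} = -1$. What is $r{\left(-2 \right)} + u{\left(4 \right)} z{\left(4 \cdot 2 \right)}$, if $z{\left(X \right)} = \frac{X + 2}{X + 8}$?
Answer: $\frac{19}{8} \approx 2.375$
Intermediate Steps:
$z{\left(X \right)} = \frac{2 + X}{8 + X}$
$r{\left(C \right)} = \left(3 + C\right) \left(5 + C\right)$
$r{\left(-2 \right)} + u{\left(4 \right)} z{\left(4 \cdot 2 \right)} = \left(15 + \left(-2\right)^{2} + 8 \left(-2\right)\right) - \frac{2 + 4 \cdot 2}{8 + 4 \cdot 2} = \left(15 + 4 - 16\right) - \frac{2 + 8}{8 + 8} = 3 - \frac{1}{16} \cdot 10 = 3 - \frac{5}{8} = \frac{19}{8}$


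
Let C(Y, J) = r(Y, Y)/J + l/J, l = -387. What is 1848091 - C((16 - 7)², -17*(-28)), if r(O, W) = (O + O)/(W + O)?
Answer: 439845851/238 ≈ 1.8481e+6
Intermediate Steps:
r(O, W) = 2*O/(O + W) (r(O, W) = (2*O)/(O + W) = 2*O/(O + W))
C(Y, J) = -386/J (C(Y, J) = (2*Y/(Y + Y))/J - 387/J = (2*Y/((2*Y)))/J - 387/J = (2*Y*(1/(2*Y)))/J - 387/J = 1/J - 387/J = -386/J)
1848091 - C((16 - 7)², -17*(-28)) = 1848091 - (-386)/((-17*(-28))) = 1848091 - (-386)/476 = 1848091 - 1*(-193/238) = 1848091 + 193/238 = 439845851/238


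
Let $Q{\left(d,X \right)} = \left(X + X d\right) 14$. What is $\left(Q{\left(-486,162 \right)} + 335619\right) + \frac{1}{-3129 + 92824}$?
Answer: $- \frac{68559359894}{89695} \approx -7.6436 \cdot 10^{5}$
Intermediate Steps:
$Q{\left(d,X \right)} = 14 X + 14 X d$
$\left(Q{\left(-486,162 \right)} + 335619\right) + \frac{1}{-3129 + 92824} = \left(14 \cdot 162 \left(1 - 486\right) + 335619\right) + \frac{1}{-3129 + 92824} = \left(14 \cdot 162 \left(-485\right) + 335619\right) + \frac{1}{89695} = \left(-1099980 + 335619\right) + \frac{1}{89695} = -764361 + \frac{1}{89695} = - \frac{68559359894}{89695}$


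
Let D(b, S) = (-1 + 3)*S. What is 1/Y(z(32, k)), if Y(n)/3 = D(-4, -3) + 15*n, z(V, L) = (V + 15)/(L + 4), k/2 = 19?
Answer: 14/453 ≈ 0.030905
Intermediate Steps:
k = 38 (k = 2*19 = 38)
D(b, S) = 2*S
z(V, L) = (15 + V)/(4 + L)
Y(n) = -18 + 45*n (Y(n) = 3*(2*(-3) + 15*n) = 3*(-6 + 15*n) = -18 + 45*n)
1/Y(z(32, k)) = 1/(-18 + 45*((15 + 32)/(4 + 38))) = 1/(-18 + 45*(47/42)) = 1/(-18 + 705/14) = 1/(453/14) = 14/453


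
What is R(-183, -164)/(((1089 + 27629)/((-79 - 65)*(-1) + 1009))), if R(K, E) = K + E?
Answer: -400091/28718 ≈ -13.932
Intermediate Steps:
R(K, E) = E + K
R(-183, -164)/(((1089 + 27629)/((-79 - 65)*(-1) + 1009))) = (-164 - 183)/(((1089 + 27629)/((-79 - 65)*(-1) + 1009))) = -347/(28718/(-144*(-1) + 1009)) = -347/(28718/(144 + 1009)) = -347/(28718/1153) = -347/(28718*(1/1153)) = -347/28718/1153 = -347*1153/28718 = -400091/28718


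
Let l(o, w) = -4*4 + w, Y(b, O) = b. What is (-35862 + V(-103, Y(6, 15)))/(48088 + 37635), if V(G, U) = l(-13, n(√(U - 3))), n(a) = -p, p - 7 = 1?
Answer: -35886/85723 ≈ -0.41863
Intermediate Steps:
p = 8 (p = 7 + 1 = 8)
n(a) = -8 (n(a) = -1*8 = -8)
l(o, w) = -16 + w
V(G, U) = -24 (V(G, U) = -16 - 8 = -24)
(-35862 + V(-103, Y(6, 15)))/(48088 + 37635) = (-35862 - 24)/(48088 + 37635) = -35886/85723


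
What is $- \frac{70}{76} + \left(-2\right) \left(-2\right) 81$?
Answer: $\frac{12277}{38} \approx 323.08$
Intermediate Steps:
$- \frac{70}{76} + \left(-2\right) \left(-2\right) 81 = \left(-70\right) \frac{1}{76} + 4 \cdot 81 = - \frac{35}{38} + 324 = \frac{12277}{38}$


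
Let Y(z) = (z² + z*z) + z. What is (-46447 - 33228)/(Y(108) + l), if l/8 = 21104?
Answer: -79675/192268 ≈ -0.41440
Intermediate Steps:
Y(z) = z + 2*z² (Y(z) = (z² + z²) + z = 2*z² + z = z + 2*z²)
l = 168832 (l = 8*21104 = 168832)
(-46447 - 33228)/(Y(108) + l) = (-46447 - 33228)/(108*(1 + 2*108) + 168832) = -79675/(108*(1 + 216) + 168832) = -79675/(108*217 + 168832) = -79675/(23436 + 168832) = -79675/192268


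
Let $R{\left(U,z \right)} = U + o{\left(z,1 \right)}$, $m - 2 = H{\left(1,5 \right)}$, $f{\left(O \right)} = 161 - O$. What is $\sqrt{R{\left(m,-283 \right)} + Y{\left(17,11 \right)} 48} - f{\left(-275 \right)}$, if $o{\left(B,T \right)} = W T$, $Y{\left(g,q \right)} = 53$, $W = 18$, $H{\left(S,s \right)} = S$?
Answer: $-436 + 3 \sqrt{285} \approx -385.35$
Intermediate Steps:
$o{\left(B,T \right)} = 18 T$
$m = 3$ ($m = 2 + 1 = 3$)
$R{\left(U,z \right)} = 18 + U$ ($R{\left(U,z \right)} = U + 18 \cdot 1 = U + 18 = 18 + U$)
$\sqrt{R{\left(m,-283 \right)} + Y{\left(17,11 \right)} 48} - f{\left(-275 \right)} = \sqrt{\left(18 + 3\right) + 53 \cdot 48} - \left(161 - -275\right) = \sqrt{21 + 2544} - \left(161 + 275\right) = \sqrt{2565} - 436 = 3 \sqrt{285} - 436 = -436 + 3 \sqrt{285}$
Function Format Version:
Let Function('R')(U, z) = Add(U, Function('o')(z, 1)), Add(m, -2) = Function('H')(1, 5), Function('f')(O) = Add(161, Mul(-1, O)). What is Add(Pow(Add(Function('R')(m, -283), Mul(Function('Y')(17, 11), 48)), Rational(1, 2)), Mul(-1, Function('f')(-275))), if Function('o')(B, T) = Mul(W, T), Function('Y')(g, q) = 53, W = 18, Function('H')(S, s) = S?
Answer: Add(-436, Mul(3, Pow(285, Rational(1, 2)))) ≈ -385.35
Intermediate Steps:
Function('o')(B, T) = Mul(18, T)
m = 3 (m = Add(2, 1) = 3)
Function('R')(U, z) = Add(18, U) (Function('R')(U, z) = Add(U, Mul(18, 1)) = Add(U, 18) = Add(18, U))
Add(Pow(Add(Function('R')(m, -283), Mul(Function('Y')(17, 11), 48)), Rational(1, 2)), Mul(-1, Function('f')(-275))) = Add(Pow(Add(Add(18, 3), Mul(53, 48)), Rational(1, 2)), Mul(-1, Add(161, Mul(-1, -275)))) = Add(Pow(Add(21, 2544), Rational(1, 2)), Mul(-1, Add(161, 275))) = Add(Pow(2565, Rational(1, 2)), Mul(-1, 436)) = Add(Mul(3, Pow(285, Rational(1, 2))), -436) = Add(-436, Mul(3, Pow(285, Rational(1, 2))))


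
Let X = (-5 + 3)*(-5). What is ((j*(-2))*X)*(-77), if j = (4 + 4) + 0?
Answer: 12320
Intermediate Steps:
X = 10 (X = -2*(-5) = 10)
j = 8 (j = 8 + 0 = 8)
((j*(-2))*X)*(-77) = ((8*(-2))*10)*(-77) = -16*10*(-77) = -160*(-77) = 12320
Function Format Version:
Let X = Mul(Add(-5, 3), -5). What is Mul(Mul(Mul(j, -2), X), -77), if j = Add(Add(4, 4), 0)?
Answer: 12320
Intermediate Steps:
X = 10 (X = Mul(-2, -5) = 10)
j = 8 (j = Add(8, 0) = 8)
Mul(Mul(Mul(j, -2), X), -77) = Mul(Mul(Mul(8, -2), 10), -77) = Mul(Mul(-16, 10), -77) = Mul(-160, -77) = 12320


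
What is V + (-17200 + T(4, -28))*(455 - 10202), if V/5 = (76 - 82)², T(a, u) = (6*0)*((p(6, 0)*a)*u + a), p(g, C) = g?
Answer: 167648580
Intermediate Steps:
T(a, u) = 0 (T(a, u) = (6*0)*((6*a)*u + a) = 0*(6*a*u + a) = 0*(a + 6*a*u) = 0)
V = 180 (V = 5*(76 - 82)² = 5*(-6)² = 5*36 = 180)
V + (-17200 + T(4, -28))*(455 - 10202) = 180 + (-17200 + 0)*(455 - 10202) = 180 - 17200*(-9747) = 180 + 167648400 = 167648580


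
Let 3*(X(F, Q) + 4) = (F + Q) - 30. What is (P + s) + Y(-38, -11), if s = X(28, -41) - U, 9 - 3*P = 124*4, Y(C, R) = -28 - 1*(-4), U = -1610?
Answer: 4216/3 ≈ 1405.3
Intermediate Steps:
X(F, Q) = -14 + F/3 + Q/3 (X(F, Q) = -4 + ((F + Q) - 30)/3 = -4 + (-30 + F + Q)/3 = -4 + (-10 + F/3 + Q/3) = -14 + F/3 + Q/3)
Y(C, R) = -24 (Y(C, R) = -28 + 4 = -24)
P = -487/3 (P = 3 - 124*4/3 = 3 - ⅓*496 = 3 - 496/3 = -487/3 ≈ -162.33)
s = 4775/3 (s = (-14 + (⅓)*28 + (⅓)*(-41)) - 1*(-1610) = (-14 + 28/3 - 41/3) + 1610 = -55/3 + 1610 = 4775/3 ≈ 1591.7)
(P + s) + Y(-38, -11) = (-487/3 + 4775/3) - 24 = 4288/3 - 24 = 4216/3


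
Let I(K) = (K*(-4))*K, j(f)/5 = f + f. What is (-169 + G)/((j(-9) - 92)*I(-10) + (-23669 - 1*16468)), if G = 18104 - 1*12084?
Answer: 5851/32663 ≈ 0.17913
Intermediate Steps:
j(f) = 10*f (j(f) = 5*(f + f) = 5*(2*f) = 10*f)
I(K) = -4*K² (I(K) = (-4*K)*K = -4*K²)
G = 6020 (G = 18104 - 12084 = 6020)
(-169 + G)/((j(-9) - 92)*I(-10) + (-23669 - 1*16468)) = (-169 + 6020)/((10*(-9) - 92)*(-4*(-10)²) + (-23669 - 1*16468)) = 5851/((-90 - 92)*(-4*100) + (-23669 - 16468)) = 5851/(-182*(-400) - 40137) = 5851/(72800 - 40137) = 5851/32663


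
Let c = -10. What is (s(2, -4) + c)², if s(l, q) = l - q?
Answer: 16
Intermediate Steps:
(s(2, -4) + c)² = ((2 - 1*(-4)) - 10)² = ((2 + 4) - 10)² = (6 - 10)² = (-4)² = 16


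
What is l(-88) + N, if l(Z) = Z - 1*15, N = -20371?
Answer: -20474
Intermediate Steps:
l(Z) = -15 + Z (l(Z) = Z - 15 = -15 + Z)
l(-88) + N = (-15 - 88) - 20371 = -103 - 20371 = -20474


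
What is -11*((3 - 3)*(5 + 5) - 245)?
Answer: 2695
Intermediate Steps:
-11*((3 - 3)*(5 + 5) - 245) = -11*(0*10 - 245) = -11*(0 - 245) = -11*(-245) = 2695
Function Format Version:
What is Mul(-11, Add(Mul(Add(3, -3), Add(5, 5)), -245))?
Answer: 2695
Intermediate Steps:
Mul(-11, Add(Mul(Add(3, -3), Add(5, 5)), -245)) = Mul(-11, Add(Mul(0, 10), -245)) = Mul(-11, Add(0, -245)) = Mul(-11, -245) = 2695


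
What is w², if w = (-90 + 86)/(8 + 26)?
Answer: 4/289 ≈ 0.013841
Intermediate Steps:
w = -2/17 (w = -4/34 = -4*1/34 = -2/17 ≈ -0.11765)
w² = (-2/17)² = 4/289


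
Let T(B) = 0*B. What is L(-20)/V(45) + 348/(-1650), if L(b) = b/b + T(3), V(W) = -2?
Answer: -391/550 ≈ -0.71091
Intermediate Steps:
T(B) = 0
L(b) = 1 (L(b) = b/b + 0 = 1 + 0 = 1)
L(-20)/V(45) + 348/(-1650) = 1/(-2) + 348/(-1650) = 1*(-½) + 348*(-1/1650) = -½ - 58/275 = -391/550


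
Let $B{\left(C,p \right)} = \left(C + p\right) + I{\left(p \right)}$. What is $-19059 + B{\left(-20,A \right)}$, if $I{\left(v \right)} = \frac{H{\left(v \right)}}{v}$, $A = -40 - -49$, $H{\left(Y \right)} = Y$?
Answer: $-19069$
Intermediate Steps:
$A = 9$ ($A = -40 + 49 = 9$)
$I{\left(v \right)} = 1$ ($I{\left(v \right)} = \frac{v}{v} = 1$)
$B{\left(C,p \right)} = 1 + C + p$ ($B{\left(C,p \right)} = \left(C + p\right) + 1 = 1 + C + p$)
$-19059 + B{\left(-20,A \right)} = -19059 + \left(1 - 20 + 9\right) = -19059 - 10 = -19069$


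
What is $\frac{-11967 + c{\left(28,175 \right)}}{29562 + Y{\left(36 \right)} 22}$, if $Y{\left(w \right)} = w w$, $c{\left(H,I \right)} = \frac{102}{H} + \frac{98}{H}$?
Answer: $- \frac{83719}{406518} \approx -0.20594$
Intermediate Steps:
$c{\left(H,I \right)} = \frac{200}{H}$
$Y{\left(w \right)} = w^{2}$
$\frac{-11967 + c{\left(28,175 \right)}}{29562 + Y{\left(36 \right)} 22} = \frac{-11967 + \frac{200}{28}}{29562 + 36^{2} \cdot 22} = \frac{-11967 + 200 \cdot \frac{1}{28}}{29562 + 1296 \cdot 22} = \frac{-11967 + \frac{50}{7}}{29562 + 28512} = - \frac{83719}{7 \cdot 58074} = \left(- \frac{83719}{7}\right) \frac{1}{58074} = - \frac{83719}{406518}$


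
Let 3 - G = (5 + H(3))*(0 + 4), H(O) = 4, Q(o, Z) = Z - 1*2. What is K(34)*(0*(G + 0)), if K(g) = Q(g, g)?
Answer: 0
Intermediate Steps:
Q(o, Z) = -2 + Z (Q(o, Z) = Z - 2 = -2 + Z)
K(g) = -2 + g
G = -33 (G = 3 - (5 + 4)*(0 + 4) = 3 - 9*4 = 3 - 1*36 = 3 - 36 = -33)
K(34)*(0*(G + 0)) = (-2 + 34)*(0*(-33 + 0)) = 32*(0*(-33)) = 32*0 = 0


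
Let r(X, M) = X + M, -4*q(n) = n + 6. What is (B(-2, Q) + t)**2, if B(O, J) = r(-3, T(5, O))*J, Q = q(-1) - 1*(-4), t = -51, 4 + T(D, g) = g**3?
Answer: 136161/16 ≈ 8510.1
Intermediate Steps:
T(D, g) = -4 + g**3
q(n) = -3/2 - n/4 (q(n) = -(n + 6)/4 = -(6 + n)/4 = -3/2 - n/4)
r(X, M) = M + X
Q = 11/4 (Q = (-3/2 - 1/4*(-1)) - 1*(-4) = (-3/2 + 1/4) + 4 = -5/4 + 4 = 11/4 ≈ 2.7500)
B(O, J) = J*(-7 + O**3) (B(O, J) = ((-4 + O**3) - 3)*J = (-7 + O**3)*J = J*(-7 + O**3))
(B(-2, Q) + t)**2 = (11*(-7 + (-2)**3)/4 - 51)**2 = (11*(-7 - 8)/4 - 51)**2 = ((11/4)*(-15) - 51)**2 = (-165/4 - 51)**2 = (-369/4)**2 = 136161/16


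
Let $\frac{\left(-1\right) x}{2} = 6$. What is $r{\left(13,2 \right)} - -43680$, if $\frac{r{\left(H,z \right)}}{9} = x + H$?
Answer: $43689$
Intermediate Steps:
$x = -12$ ($x = \left(-2\right) 6 = -12$)
$r{\left(H,z \right)} = -108 + 9 H$ ($r{\left(H,z \right)} = 9 \left(-12 + H\right) = -108 + 9 H$)
$r{\left(13,2 \right)} - -43680 = \left(-108 + 9 \cdot 13\right) - -43680 = \left(-108 + 117\right) + 43680 = 9 + 43680 = 43689$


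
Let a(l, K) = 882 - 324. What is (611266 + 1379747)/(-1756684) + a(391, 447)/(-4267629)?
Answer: -944209449761/832986175804 ≈ -1.1335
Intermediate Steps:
a(l, K) = 558
(611266 + 1379747)/(-1756684) + a(391, 447)/(-4267629) = (611266 + 1379747)/(-1756684) + 558/(-4267629) = 1991013*(-1/1756684) + 558*(-1/4267629) = -1991013/1756684 - 62/474181 = -944209449761/832986175804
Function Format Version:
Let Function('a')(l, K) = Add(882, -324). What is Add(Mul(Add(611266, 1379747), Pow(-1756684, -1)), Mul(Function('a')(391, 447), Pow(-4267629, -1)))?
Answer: Rational(-944209449761, 832986175804) ≈ -1.1335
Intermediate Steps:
Function('a')(l, K) = 558
Add(Mul(Add(611266, 1379747), Pow(-1756684, -1)), Mul(Function('a')(391, 447), Pow(-4267629, -1))) = Add(Mul(Add(611266, 1379747), Pow(-1756684, -1)), Mul(558, Pow(-4267629, -1))) = Add(Mul(1991013, Rational(-1, 1756684)), Mul(558, Rational(-1, 4267629))) = Add(Rational(-1991013, 1756684), Rational(-62, 474181)) = Rational(-944209449761, 832986175804)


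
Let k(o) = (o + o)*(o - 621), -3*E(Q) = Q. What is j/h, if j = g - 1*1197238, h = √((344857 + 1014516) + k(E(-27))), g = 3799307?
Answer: 2602069*√1348357/1348357 ≈ 2240.9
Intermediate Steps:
E(Q) = -Q/3
k(o) = 2*o*(-621 + o) (k(o) = (2*o)*(-621 + o) = 2*o*(-621 + o))
h = √1348357 (h = √((344857 + 1014516) + 2*(-⅓*(-27))*(-621 - ⅓*(-27))) = √(1359373 + 2*9*(-621 + 9)) = √(1359373 + 2*9*(-612)) = √(1359373 - 11016) = √1348357 ≈ 1161.2)
j = 2602069 (j = 3799307 - 1*1197238 = 3799307 - 1197238 = 2602069)
j/h = 2602069/(√1348357) = 2602069*(√1348357/1348357) = 2602069*√1348357/1348357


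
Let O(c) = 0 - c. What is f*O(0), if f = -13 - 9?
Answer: 0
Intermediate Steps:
O(c) = -c
f = -22
f*O(0) = -(-22)*0 = -22*0 = 0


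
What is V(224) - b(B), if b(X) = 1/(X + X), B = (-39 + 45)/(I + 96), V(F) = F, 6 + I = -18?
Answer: 218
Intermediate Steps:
I = -24 (I = -6 - 18 = -24)
B = 1/12 (B = (-39 + 45)/(-24 + 96) = 6/72 = 6*(1/72) = 1/12 ≈ 0.083333)
b(X) = 1/(2*X)
V(224) - b(B) = 224 - 1/(2*1/12) = 224 - 12/2 = 224 - 1*6 = 224 - 6 = 218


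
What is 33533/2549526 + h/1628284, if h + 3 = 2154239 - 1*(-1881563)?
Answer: 738855409189/296525170956 ≈ 2.4917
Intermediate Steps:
h = 4035799 (h = -3 + (2154239 - 1*(-1881563)) = -3 + (2154239 + 1881563) = -3 + 4035802 = 4035799)
33533/2549526 + h/1628284 = 33533/2549526 + 4035799/1628284 = 738855409189/296525170956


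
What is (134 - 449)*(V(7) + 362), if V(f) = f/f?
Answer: -114345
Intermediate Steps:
V(f) = 1
(134 - 449)*(V(7) + 362) = (134 - 449)*(1 + 362) = -315*363 = -114345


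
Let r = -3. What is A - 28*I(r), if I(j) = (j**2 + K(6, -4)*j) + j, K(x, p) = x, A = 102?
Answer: 438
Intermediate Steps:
I(j) = j**2 + 7*j (I(j) = (j**2 + 6*j) + j = j**2 + 7*j)
A - 28*I(r) = 102 - (-84)*(7 - 3) = 102 - (-84)*4 = 102 - 28*(-12) = 102 + 336 = 438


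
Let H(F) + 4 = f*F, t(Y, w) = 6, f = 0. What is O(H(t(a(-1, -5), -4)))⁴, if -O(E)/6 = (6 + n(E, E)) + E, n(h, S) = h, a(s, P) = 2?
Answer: 20736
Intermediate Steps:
H(F) = -4 (H(F) = -4 + 0*F = -4 + 0 = -4)
O(E) = -36 - 12*E (O(E) = -6*((6 + E) + E) = -6*(6 + 2*E) = -36 - 12*E)
O(H(t(a(-1, -5), -4)))⁴ = (-36 - 12*(-4))⁴ = (-36 + 48)⁴ = 12⁴ = 20736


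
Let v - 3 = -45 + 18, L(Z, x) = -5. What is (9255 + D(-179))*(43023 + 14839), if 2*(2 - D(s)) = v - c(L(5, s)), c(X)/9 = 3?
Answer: 537104015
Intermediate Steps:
c(X) = 27 (c(X) = 9*3 = 27)
v = -24 (v = 3 + (-45 + 18) = 3 - 27 = -24)
D(s) = 55/2 (D(s) = 2 - (-24 - 1*27)/2 = 2 - (-24 - 27)/2 = 2 - ½*(-51) = 2 + 51/2 = 55/2)
(9255 + D(-179))*(43023 + 14839) = (9255 + 55/2)*(43023 + 14839) = (18565/2)*57862 = 537104015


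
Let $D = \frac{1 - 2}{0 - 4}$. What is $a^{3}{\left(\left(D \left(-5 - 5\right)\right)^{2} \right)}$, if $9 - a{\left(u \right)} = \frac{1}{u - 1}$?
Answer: $\frac{6331625}{9261} \approx 683.69$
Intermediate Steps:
$D = \frac{1}{4}$ ($D = - \frac{1}{-4} = \left(-1\right) \left(- \frac{1}{4}\right) = \frac{1}{4} \approx 0.25$)
$a{\left(u \right)} = 9 - \frac{1}{-1 + u}$ ($a{\left(u \right)} = 9 - \frac{1}{u - 1} = 9 - \frac{1}{-1 + u}$)
$a^{3}{\left(\left(D \left(-5 - 5\right)\right)^{2} \right)} = \left(\frac{-10 + 9 \left(\frac{-5 - 5}{4}\right)^{2}}{-1 + \left(\frac{-5 - 5}{4}\right)^{2}}\right)^{3} = \left(\frac{-10 + 9 \left(\frac{1}{4} \left(-10\right)\right)^{2}}{-1 + \left(\frac{1}{4} \left(-10\right)\right)^{2}}\right)^{3} = \left(\frac{-10 + 9 \left(- \frac{5}{2}\right)^{2}}{-1 + \left(- \frac{5}{2}\right)^{2}}\right)^{3} = \left(\frac{-10 + 9 \cdot \frac{25}{4}}{-1 + \frac{25}{4}}\right)^{3} = \left(\frac{-10 + \frac{225}{4}}{\frac{21}{4}}\right)^{3} = \left(\frac{4}{21} \cdot \frac{185}{4}\right)^{3} = \left(\frac{185}{21}\right)^{3} = \frac{6331625}{9261}$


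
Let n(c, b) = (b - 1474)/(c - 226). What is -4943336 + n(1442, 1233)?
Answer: -6011096817/1216 ≈ -4.9433e+6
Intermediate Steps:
n(c, b) = (-1474 + b)/(-226 + c)
-4943336 + n(1442, 1233) = -4943336 + (-1474 + 1233)/(-226 + 1442) = -4943336 - 241/1216 = -6011096817/1216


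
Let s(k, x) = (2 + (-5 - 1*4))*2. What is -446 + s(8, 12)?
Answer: -460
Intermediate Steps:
s(k, x) = -14 (s(k, x) = (2 + (-5 - 4))*2 = (2 - 9)*2 = -7*2 = -14)
-446 + s(8, 12) = -446 - 14 = -460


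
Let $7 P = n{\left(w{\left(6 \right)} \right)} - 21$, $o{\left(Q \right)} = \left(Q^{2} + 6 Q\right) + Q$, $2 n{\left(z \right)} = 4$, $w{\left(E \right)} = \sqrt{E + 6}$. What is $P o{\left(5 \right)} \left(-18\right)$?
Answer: $\frac{20520}{7} \approx 2931.4$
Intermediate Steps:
$w{\left(E \right)} = \sqrt{6 + E}$
$n{\left(z \right)} = 2$ ($n{\left(z \right)} = \frac{1}{2} \cdot 4 = 2$)
$o{\left(Q \right)} = Q^{2} + 7 Q$
$P = - \frac{19}{7}$ ($P = \frac{2 - 21}{7} = \frac{1}{7} \left(-19\right) = - \frac{19}{7} \approx -2.7143$)
$P o{\left(5 \right)} \left(-18\right) = - \frac{19 \cdot 5 \left(7 + 5\right)}{7} \left(-18\right) = - \frac{19 \cdot 5 \cdot 12}{7} \left(-18\right) = \left(- \frac{19}{7}\right) 60 \left(-18\right) = \left(- \frac{1140}{7}\right) \left(-18\right) = \frac{20520}{7}$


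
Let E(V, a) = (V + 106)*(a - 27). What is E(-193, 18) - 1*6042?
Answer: -5259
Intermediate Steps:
E(V, a) = (-27 + a)*(106 + V) (E(V, a) = (106 + V)*(-27 + a) = (-27 + a)*(106 + V))
E(-193, 18) - 1*6042 = (-2862 - 27*(-193) + 106*18 - 193*18) - 1*6042 = (-2862 + 5211 + 1908 - 3474) - 6042 = 783 - 6042 = -5259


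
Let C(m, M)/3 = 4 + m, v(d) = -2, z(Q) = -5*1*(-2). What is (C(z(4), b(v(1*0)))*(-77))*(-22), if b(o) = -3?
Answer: 71148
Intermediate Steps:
z(Q) = 10 (z(Q) = -5*(-2) = 10)
C(m, M) = 12 + 3*m (C(m, M) = 3*(4 + m) = 12 + 3*m)
(C(z(4), b(v(1*0)))*(-77))*(-22) = ((12 + 3*10)*(-77))*(-22) = ((12 + 30)*(-77))*(-22) = (42*(-77))*(-22) = -3234*(-22) = 71148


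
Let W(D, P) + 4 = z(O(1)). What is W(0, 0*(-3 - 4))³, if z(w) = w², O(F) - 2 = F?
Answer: 125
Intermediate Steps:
O(F) = 2 + F
W(D, P) = 5 (W(D, P) = -4 + (2 + 1)² = -4 + 3² = -4 + 9 = 5)
W(0, 0*(-3 - 4))³ = 5³ = 125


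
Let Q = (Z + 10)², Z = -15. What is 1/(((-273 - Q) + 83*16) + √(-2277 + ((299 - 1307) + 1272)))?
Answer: 1030/1062913 - I*√2013/1062913 ≈ 0.00096904 - 4.2211e-5*I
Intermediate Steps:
Q = 25 (Q = (-15 + 10)² = (-5)² = 25)
1/(((-273 - Q) + 83*16) + √(-2277 + ((299 - 1307) + 1272))) = 1/(((-273 - 1*25) + 83*16) + √(-2277 + ((299 - 1307) + 1272))) = 1/(((-273 - 25) + 1328) + √(-2277 + (-1008 + 1272))) = 1/((-298 + 1328) + √(-2277 + 264)) = 1/(1030 + √(-2013)) = 1/(1030 + I*√2013)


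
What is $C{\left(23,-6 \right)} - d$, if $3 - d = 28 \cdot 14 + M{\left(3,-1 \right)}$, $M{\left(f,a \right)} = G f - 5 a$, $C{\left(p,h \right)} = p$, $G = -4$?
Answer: $405$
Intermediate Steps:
$M{\left(f,a \right)} = - 5 a - 4 f$ ($M{\left(f,a \right)} = - 4 f - 5 a = - 5 a - 4 f$)
$d = -382$ ($d = 3 - \left(28 \cdot 14 - 7\right) = 3 - \left(392 + \left(5 - 12\right)\right) = 3 - \left(392 - 7\right) = 3 - 385 = -382$)
$C{\left(23,-6 \right)} - d = 23 - -382 = 23 + 382 = 405$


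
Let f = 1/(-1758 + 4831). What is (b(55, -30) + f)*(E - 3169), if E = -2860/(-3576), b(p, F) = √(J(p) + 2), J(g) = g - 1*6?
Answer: -2832371/2747262 - 2832371*√51/894 ≈ -22627.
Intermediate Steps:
J(g) = -6 + g (J(g) = g - 6 = -6 + g)
b(p, F) = √(-4 + p) (b(p, F) = √((-6 + p) + 2) = √(-4 + p))
f = 1/3073 ≈ 0.00032541
E = 715/894 (E = -2860*(-1/3576) = 715/894 ≈ 0.79978)
(b(55, -30) + f)*(E - 3169) = (√(-4 + 55) + 1/3073)*(715/894 - 3169) = (√51 + 1/3073)*(-2832371/894) = (1/3073 + √51)*(-2832371/894) = -2832371/2747262 - 2832371*√51/894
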